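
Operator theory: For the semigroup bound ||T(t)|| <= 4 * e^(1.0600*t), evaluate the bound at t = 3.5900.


||T(3.5900)|| <= 4 * exp(1.0600 * 3.5900)
= 4 * exp(3.8054)
= 4 * 44.9432
= 179.7729

179.7729


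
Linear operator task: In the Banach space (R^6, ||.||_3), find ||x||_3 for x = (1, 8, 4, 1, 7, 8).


The l^3 norm = (sum |x_i|^3)^(1/3)
Sum of 3th powers = 1 + 512 + 64 + 1 + 343 + 512 = 1433
||x||_3 = (1433)^(1/3) = 11.2741

11.2741


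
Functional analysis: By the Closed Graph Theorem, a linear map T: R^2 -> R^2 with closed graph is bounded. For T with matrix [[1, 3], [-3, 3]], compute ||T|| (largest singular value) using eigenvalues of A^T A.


A^T A = [[10, -6], [-6, 18]]
trace(A^T A) = 28, det(A^T A) = 144
discriminant = 28^2 - 4*144 = 208
Largest eigenvalue of A^T A = (trace + sqrt(disc))/2 = 21.2111
||T|| = sqrt(21.2111) = 4.6056

4.6056


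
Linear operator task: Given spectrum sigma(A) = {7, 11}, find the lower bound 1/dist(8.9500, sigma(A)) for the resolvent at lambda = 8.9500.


dist(8.9500, {7, 11}) = min(|8.9500 - 7|, |8.9500 - 11|)
= min(1.9500, 2.0500) = 1.9500
Resolvent bound = 1/1.9500 = 0.5128

0.5128


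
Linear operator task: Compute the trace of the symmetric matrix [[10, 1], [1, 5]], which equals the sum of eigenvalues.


For a self-adjoint (symmetric) matrix, the eigenvalues are real.
The sum of eigenvalues equals the trace of the matrix.
trace = 10 + 5 = 15

15


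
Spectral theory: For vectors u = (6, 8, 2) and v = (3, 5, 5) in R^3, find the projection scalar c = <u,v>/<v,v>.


Computing <u,v> = 6*3 + 8*5 + 2*5 = 68
Computing <v,v> = 3^2 + 5^2 + 5^2 = 59
Projection coefficient = 68/59 = 1.1525

1.1525


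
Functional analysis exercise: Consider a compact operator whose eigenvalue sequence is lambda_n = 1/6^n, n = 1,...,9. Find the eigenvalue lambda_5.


The eigenvalue formula gives lambda_5 = 1/6^5
= 1/7776
= 1.2860e-04

1.2860e-04


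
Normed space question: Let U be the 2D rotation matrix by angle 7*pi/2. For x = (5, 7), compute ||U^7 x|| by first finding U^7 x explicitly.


U is a rotation by theta = 7*pi/2
U^7 = rotation by 7*theta = 49*pi/2 = 1*pi/2 (mod 2*pi)
cos(1*pi/2) = 0.0000, sin(1*pi/2) = 1.0000
U^7 x = (0.0000 * 5 - 1.0000 * 7, 1.0000 * 5 + 0.0000 * 7)
= (-7.0000, 5.0000)
||U^7 x|| = sqrt((-7.0000)^2 + 5.0000^2) = sqrt(74.0000) = 8.6023

8.6023


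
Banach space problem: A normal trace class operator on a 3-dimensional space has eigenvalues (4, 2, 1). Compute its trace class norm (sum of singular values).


For a normal operator, singular values equal |eigenvalues|.
Trace norm = sum |lambda_i| = 4 + 2 + 1
= 7

7


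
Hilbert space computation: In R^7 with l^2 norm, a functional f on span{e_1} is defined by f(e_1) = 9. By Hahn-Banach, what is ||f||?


The norm of f is given by ||f|| = sup_{||x||=1} |f(x)|.
On span{e_1}, ||e_1|| = 1, so ||f|| = |f(e_1)| / ||e_1||
= |9| / 1 = 9.0000

9.0000


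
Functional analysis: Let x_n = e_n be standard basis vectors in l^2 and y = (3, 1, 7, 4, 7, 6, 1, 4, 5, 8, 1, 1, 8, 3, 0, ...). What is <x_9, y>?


x_9 = e_9 is the standard basis vector with 1 in position 9.
<x_9, y> = y_9 = 5
As n -> infinity, <x_n, y> -> 0, confirming weak convergence of (x_n) to 0.

5


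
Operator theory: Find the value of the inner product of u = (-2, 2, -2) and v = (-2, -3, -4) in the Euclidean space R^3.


Computing the standard inner product <u, v> = sum u_i * v_i
= -2*-2 + 2*-3 + -2*-4
= 4 + -6 + 8
= 6

6


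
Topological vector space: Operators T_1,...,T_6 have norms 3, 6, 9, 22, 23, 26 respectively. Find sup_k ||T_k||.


By the Uniform Boundedness Principle, the supremum of norms is finite.
sup_k ||T_k|| = max(3, 6, 9, 22, 23, 26) = 26

26


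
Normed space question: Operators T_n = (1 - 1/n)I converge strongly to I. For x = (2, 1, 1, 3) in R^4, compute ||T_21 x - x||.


T_21 x - x = (1 - 1/21)x - x = -x/21
||x|| = sqrt(15) = 3.8730
||T_21 x - x|| = ||x||/21 = 3.8730/21 = 0.1844

0.1844


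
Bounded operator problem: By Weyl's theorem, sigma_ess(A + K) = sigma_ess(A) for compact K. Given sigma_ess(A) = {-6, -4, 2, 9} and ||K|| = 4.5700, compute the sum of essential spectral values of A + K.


By Weyl's theorem, the essential spectrum is invariant under compact perturbations.
sigma_ess(A + K) = sigma_ess(A) = {-6, -4, 2, 9}
Sum = -6 + -4 + 2 + 9 = 1

1


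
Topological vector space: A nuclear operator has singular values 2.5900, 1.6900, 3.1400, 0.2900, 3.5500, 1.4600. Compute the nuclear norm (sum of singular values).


The nuclear norm is the sum of all singular values.
||T||_1 = 2.5900 + 1.6900 + 3.1400 + 0.2900 + 3.5500 + 1.4600
= 12.7200

12.7200


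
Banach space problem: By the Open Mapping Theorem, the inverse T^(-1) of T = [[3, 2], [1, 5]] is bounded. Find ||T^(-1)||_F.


det(T) = 3*5 - 2*1 = 13
T^(-1) = (1/13) * [[5, -2], [-1, 3]] = [[0.3846, -0.1538], [-0.0769, 0.2308]]
||T^(-1)||_F^2 = 0.3846^2 + (-0.1538)^2 + (-0.0769)^2 + 0.2308^2 = 0.2308
||T^(-1)||_F = sqrt(0.2308) = 0.4804

0.4804


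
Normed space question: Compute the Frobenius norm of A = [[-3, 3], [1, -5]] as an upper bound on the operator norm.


||A||_F^2 = sum a_ij^2
= (-3)^2 + 3^2 + 1^2 + (-5)^2
= 9 + 9 + 1 + 25 = 44
||A||_F = sqrt(44) = 6.6332

6.6332


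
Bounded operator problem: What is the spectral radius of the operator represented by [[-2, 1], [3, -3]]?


For a 2x2 matrix, eigenvalues satisfy lambda^2 - (trace)*lambda + det = 0
trace = -2 + -3 = -5
det = -2*-3 - 1*3 = 3
discriminant = (-5)^2 - 4*(3) = 13
spectral radius = max |eigenvalue| = 4.3028

4.3028


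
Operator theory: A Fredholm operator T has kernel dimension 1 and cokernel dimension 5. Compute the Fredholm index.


The Fredholm index is defined as ind(T) = dim(ker T) - dim(coker T)
= 1 - 5
= -4

-4


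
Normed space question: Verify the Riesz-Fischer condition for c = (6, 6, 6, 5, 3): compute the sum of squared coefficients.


sum |c_n|^2 = 6^2 + 6^2 + 6^2 + 5^2 + 3^2
= 36 + 36 + 36 + 25 + 9
= 142

142


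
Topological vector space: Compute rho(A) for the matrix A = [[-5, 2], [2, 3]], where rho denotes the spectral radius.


For a 2x2 matrix, eigenvalues satisfy lambda^2 - (trace)*lambda + det = 0
trace = -5 + 3 = -2
det = -5*3 - 2*2 = -19
discriminant = (-2)^2 - 4*(-19) = 80
spectral radius = max |eigenvalue| = 5.4721

5.4721


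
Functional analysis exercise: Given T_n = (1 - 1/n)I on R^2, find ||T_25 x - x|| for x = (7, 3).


T_25 x - x = (1 - 1/25)x - x = -x/25
||x|| = sqrt(58) = 7.6158
||T_25 x - x|| = ||x||/25 = 7.6158/25 = 0.3046

0.3046


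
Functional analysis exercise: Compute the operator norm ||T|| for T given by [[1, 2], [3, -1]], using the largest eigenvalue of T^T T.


A^T A = [[10, -1], [-1, 5]]
trace(A^T A) = 15, det(A^T A) = 49
discriminant = 15^2 - 4*49 = 29
Largest eigenvalue of A^T A = (trace + sqrt(disc))/2 = 10.1926
||T|| = sqrt(10.1926) = 3.1926

3.1926


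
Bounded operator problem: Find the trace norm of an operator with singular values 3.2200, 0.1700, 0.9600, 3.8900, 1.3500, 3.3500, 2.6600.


The nuclear norm is the sum of all singular values.
||T||_1 = 3.2200 + 0.1700 + 0.9600 + 3.8900 + 1.3500 + 3.3500 + 2.6600
= 15.6000

15.6000


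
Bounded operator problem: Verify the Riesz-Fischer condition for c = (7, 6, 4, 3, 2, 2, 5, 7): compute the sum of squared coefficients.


sum |c_n|^2 = 7^2 + 6^2 + 4^2 + 3^2 + 2^2 + 2^2 + 5^2 + 7^2
= 49 + 36 + 16 + 9 + 4 + 4 + 25 + 49
= 192

192


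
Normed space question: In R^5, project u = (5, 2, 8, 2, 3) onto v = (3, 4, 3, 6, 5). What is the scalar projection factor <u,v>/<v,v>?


Computing <u,v> = 5*3 + 2*4 + 8*3 + 2*6 + 3*5 = 74
Computing <v,v> = 3^2 + 4^2 + 3^2 + 6^2 + 5^2 = 95
Projection coefficient = 74/95 = 0.7789

0.7789


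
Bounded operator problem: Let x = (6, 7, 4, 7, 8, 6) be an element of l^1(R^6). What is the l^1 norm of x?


The l^1 norm equals the sum of absolute values of all components.
||x||_1 = 6 + 7 + 4 + 7 + 8 + 6
= 38

38.0000


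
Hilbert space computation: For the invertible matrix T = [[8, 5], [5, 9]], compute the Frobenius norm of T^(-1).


det(T) = 8*9 - 5*5 = 47
T^(-1) = (1/47) * [[9, -5], [-5, 8]] = [[0.1915, -0.1064], [-0.1064, 0.1702]]
||T^(-1)||_F^2 = 0.1915^2 + (-0.1064)^2 + (-0.1064)^2 + 0.1702^2 = 0.0883
||T^(-1)||_F = sqrt(0.0883) = 0.2971

0.2971


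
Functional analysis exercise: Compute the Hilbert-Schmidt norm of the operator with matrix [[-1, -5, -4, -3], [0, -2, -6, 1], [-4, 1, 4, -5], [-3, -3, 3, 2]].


The Hilbert-Schmidt norm is sqrt(sum of squares of all entries).
Sum of squares = (-1)^2 + (-5)^2 + (-4)^2 + (-3)^2 + 0^2 + (-2)^2 + (-6)^2 + 1^2 + (-4)^2 + 1^2 + 4^2 + (-5)^2 + (-3)^2 + (-3)^2 + 3^2 + 2^2
= 1 + 25 + 16 + 9 + 0 + 4 + 36 + 1 + 16 + 1 + 16 + 25 + 9 + 9 + 9 + 4 = 181
||T||_HS = sqrt(181) = 13.4536

13.4536


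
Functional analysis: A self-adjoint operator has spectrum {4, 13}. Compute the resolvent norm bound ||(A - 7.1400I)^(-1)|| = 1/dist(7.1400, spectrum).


dist(7.1400, {4, 13}) = min(|7.1400 - 4|, |7.1400 - 13|)
= min(3.1400, 5.8600) = 3.1400
Resolvent bound = 1/3.1400 = 0.3185

0.3185


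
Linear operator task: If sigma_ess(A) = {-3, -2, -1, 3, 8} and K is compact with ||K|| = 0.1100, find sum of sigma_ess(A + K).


By Weyl's theorem, the essential spectrum is invariant under compact perturbations.
sigma_ess(A + K) = sigma_ess(A) = {-3, -2, -1, 3, 8}
Sum = -3 + -2 + -1 + 3 + 8 = 5

5


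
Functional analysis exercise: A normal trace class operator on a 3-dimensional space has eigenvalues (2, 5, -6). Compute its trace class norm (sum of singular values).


For a normal operator, singular values equal |eigenvalues|.
Trace norm = sum |lambda_i| = 2 + 5 + 6
= 13

13


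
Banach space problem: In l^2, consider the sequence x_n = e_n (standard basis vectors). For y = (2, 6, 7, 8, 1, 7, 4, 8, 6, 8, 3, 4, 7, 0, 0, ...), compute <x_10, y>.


x_10 = e_10 is the standard basis vector with 1 in position 10.
<x_10, y> = y_10 = 8
As n -> infinity, <x_n, y> -> 0, confirming weak convergence of (x_n) to 0.

8


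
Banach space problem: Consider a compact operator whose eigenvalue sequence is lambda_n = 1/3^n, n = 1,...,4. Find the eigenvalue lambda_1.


The eigenvalue formula gives lambda_1 = 1/3^1
= 1/3
= 0.3333

0.3333


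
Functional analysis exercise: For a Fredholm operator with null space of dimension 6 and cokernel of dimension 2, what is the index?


The Fredholm index is defined as ind(T) = dim(ker T) - dim(coker T)
= 6 - 2
= 4

4


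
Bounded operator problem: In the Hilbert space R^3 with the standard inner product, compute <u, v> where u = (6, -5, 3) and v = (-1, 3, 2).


Computing the standard inner product <u, v> = sum u_i * v_i
= 6*-1 + -5*3 + 3*2
= -6 + -15 + 6
= -15

-15


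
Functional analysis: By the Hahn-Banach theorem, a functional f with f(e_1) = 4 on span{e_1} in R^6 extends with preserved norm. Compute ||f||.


The norm of f is given by ||f|| = sup_{||x||=1} |f(x)|.
On span{e_1}, ||e_1|| = 1, so ||f|| = |f(e_1)| / ||e_1||
= |4| / 1 = 4.0000

4.0000


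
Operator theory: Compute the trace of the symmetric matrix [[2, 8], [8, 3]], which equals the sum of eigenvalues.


For a self-adjoint (symmetric) matrix, the eigenvalues are real.
The sum of eigenvalues equals the trace of the matrix.
trace = 2 + 3 = 5

5


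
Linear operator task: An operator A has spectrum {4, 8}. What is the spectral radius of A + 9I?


Spectrum of A + 9I = {13, 17}
Spectral radius = max |lambda| over the shifted spectrum
= max(13, 17) = 17

17


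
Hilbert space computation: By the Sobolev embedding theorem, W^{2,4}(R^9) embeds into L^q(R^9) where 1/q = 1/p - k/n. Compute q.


Using the Sobolev embedding formula: 1/q = 1/p - k/n
1/q = 1/4 - 2/9 = 1/36
q = 1/(1/36) = 36

36.0000


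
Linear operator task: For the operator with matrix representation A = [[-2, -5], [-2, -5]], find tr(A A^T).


trace(A * A^T) = sum of squares of all entries
= (-2)^2 + (-5)^2 + (-2)^2 + (-5)^2
= 4 + 25 + 4 + 25
= 58

58


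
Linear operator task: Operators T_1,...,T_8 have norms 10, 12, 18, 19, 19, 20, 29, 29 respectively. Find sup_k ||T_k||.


By the Uniform Boundedness Principle, the supremum of norms is finite.
sup_k ||T_k|| = max(10, 12, 18, 19, 19, 20, 29, 29) = 29

29


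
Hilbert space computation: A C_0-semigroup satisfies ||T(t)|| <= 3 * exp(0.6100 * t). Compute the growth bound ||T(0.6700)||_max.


||T(0.6700)|| <= 3 * exp(0.6100 * 0.6700)
= 3 * exp(0.4087)
= 3 * 1.5049
= 4.5146

4.5146


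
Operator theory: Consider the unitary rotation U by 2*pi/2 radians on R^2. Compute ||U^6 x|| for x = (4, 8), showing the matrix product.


U is a rotation by theta = 2*pi/2
U^6 = rotation by 6*theta = 12*pi/2 = 0*pi/2 (mod 2*pi)
cos(0*pi/2) = 1.0000, sin(0*pi/2) = 0.0000
U^6 x = (1.0000 * 4 - 0.0000 * 8, 0.0000 * 4 + 1.0000 * 8)
= (4.0000, 8.0000)
||U^6 x|| = sqrt(4.0000^2 + 8.0000^2) = sqrt(80.0000) = 8.9443

8.9443


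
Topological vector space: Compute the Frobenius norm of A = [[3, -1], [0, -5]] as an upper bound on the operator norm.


||A||_F^2 = sum a_ij^2
= 3^2 + (-1)^2 + 0^2 + (-5)^2
= 9 + 1 + 0 + 25 = 35
||A||_F = sqrt(35) = 5.9161

5.9161


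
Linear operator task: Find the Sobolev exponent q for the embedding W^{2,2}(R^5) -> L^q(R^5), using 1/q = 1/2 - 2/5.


Using the Sobolev embedding formula: 1/q = 1/p - k/n
1/q = 1/2 - 2/5 = 1/10
q = 1/(1/10) = 10

10.0000


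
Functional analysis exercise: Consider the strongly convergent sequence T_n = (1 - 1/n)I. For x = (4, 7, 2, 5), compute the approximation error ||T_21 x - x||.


T_21 x - x = (1 - 1/21)x - x = -x/21
||x|| = sqrt(94) = 9.6954
||T_21 x - x|| = ||x||/21 = 9.6954/21 = 0.4617

0.4617


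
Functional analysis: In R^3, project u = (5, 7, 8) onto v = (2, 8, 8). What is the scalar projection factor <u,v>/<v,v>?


Computing <u,v> = 5*2 + 7*8 + 8*8 = 130
Computing <v,v> = 2^2 + 8^2 + 8^2 = 132
Projection coefficient = 130/132 = 0.9848

0.9848


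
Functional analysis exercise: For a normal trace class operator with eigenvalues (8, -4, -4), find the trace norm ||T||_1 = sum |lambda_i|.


For a normal operator, singular values equal |eigenvalues|.
Trace norm = sum |lambda_i| = 8 + 4 + 4
= 16

16


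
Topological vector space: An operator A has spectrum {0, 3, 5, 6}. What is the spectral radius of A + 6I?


Spectrum of A + 6I = {6, 9, 11, 12}
Spectral radius = max |lambda| over the shifted spectrum
= max(6, 9, 11, 12) = 12

12


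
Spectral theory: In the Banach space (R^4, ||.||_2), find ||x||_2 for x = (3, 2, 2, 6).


The l^2 norm = (sum |x_i|^2)^(1/2)
Sum of 2th powers = 9 + 4 + 4 + 36 = 53
||x||_2 = (53)^(1/2) = 7.2801

7.2801


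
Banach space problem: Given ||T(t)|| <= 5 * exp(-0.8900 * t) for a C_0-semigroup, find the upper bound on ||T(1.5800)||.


||T(1.5800)|| <= 5 * exp(-0.8900 * 1.5800)
= 5 * exp(-1.4062)
= 5 * 0.2451
= 1.2254

1.2254


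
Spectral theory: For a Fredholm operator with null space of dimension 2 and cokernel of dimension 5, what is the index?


The Fredholm index is defined as ind(T) = dim(ker T) - dim(coker T)
= 2 - 5
= -3

-3


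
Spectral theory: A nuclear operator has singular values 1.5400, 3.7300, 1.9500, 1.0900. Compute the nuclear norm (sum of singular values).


The nuclear norm is the sum of all singular values.
||T||_1 = 1.5400 + 3.7300 + 1.9500 + 1.0900
= 8.3100

8.3100


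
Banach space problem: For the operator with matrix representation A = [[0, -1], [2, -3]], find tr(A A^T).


trace(A * A^T) = sum of squares of all entries
= 0^2 + (-1)^2 + 2^2 + (-3)^2
= 0 + 1 + 4 + 9
= 14

14


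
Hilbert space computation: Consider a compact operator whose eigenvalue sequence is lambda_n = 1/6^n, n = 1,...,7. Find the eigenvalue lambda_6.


The eigenvalue formula gives lambda_6 = 1/6^6
= 1/46656
= 2.1433e-05

2.1433e-05


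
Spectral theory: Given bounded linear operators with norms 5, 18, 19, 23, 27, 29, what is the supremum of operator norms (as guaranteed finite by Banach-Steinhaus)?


By the Uniform Boundedness Principle, the supremum of norms is finite.
sup_k ||T_k|| = max(5, 18, 19, 23, 27, 29) = 29

29


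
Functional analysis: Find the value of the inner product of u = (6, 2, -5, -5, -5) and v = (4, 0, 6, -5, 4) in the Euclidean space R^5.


Computing the standard inner product <u, v> = sum u_i * v_i
= 6*4 + 2*0 + -5*6 + -5*-5 + -5*4
= 24 + 0 + -30 + 25 + -20
= -1

-1


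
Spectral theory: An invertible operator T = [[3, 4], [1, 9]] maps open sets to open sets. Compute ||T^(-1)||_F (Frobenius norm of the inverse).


det(T) = 3*9 - 4*1 = 23
T^(-1) = (1/23) * [[9, -4], [-1, 3]] = [[0.3913, -0.1739], [-0.0435, 0.1304]]
||T^(-1)||_F^2 = 0.3913^2 + (-0.1739)^2 + (-0.0435)^2 + 0.1304^2 = 0.2023
||T^(-1)||_F = sqrt(0.2023) = 0.4497

0.4497


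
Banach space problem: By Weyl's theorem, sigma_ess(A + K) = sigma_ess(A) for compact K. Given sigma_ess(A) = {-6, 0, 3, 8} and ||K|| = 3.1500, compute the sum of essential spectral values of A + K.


By Weyl's theorem, the essential spectrum is invariant under compact perturbations.
sigma_ess(A + K) = sigma_ess(A) = {-6, 0, 3, 8}
Sum = -6 + 0 + 3 + 8 = 5

5


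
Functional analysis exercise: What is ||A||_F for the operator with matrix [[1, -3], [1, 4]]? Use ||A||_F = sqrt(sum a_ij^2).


||A||_F^2 = sum a_ij^2
= 1^2 + (-3)^2 + 1^2 + 4^2
= 1 + 9 + 1 + 16 = 27
||A||_F = sqrt(27) = 5.1962

5.1962


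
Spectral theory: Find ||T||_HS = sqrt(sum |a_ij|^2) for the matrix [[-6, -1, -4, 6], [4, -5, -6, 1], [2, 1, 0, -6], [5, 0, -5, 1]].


The Hilbert-Schmidt norm is sqrt(sum of squares of all entries).
Sum of squares = (-6)^2 + (-1)^2 + (-4)^2 + 6^2 + 4^2 + (-5)^2 + (-6)^2 + 1^2 + 2^2 + 1^2 + 0^2 + (-6)^2 + 5^2 + 0^2 + (-5)^2 + 1^2
= 36 + 1 + 16 + 36 + 16 + 25 + 36 + 1 + 4 + 1 + 0 + 36 + 25 + 0 + 25 + 1 = 259
||T||_HS = sqrt(259) = 16.0935

16.0935


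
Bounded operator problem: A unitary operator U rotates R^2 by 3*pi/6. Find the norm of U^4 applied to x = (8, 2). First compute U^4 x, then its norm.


U is a rotation by theta = 3*pi/6
U^4 = rotation by 4*theta = 12*pi/6 = 0*pi/6 (mod 2*pi)
cos(0*pi/6) = 1.0000, sin(0*pi/6) = 0.0000
U^4 x = (1.0000 * 8 - 0.0000 * 2, 0.0000 * 8 + 1.0000 * 2)
= (8.0000, 2.0000)
||U^4 x|| = sqrt(8.0000^2 + 2.0000^2) = sqrt(68.0000) = 8.2462

8.2462


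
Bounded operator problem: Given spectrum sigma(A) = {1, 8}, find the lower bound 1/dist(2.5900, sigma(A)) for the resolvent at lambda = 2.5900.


dist(2.5900, {1, 8}) = min(|2.5900 - 1|, |2.5900 - 8|)
= min(1.5900, 5.4100) = 1.5900
Resolvent bound = 1/1.5900 = 0.6289

0.6289


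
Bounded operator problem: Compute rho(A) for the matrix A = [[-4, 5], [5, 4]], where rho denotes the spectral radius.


For a 2x2 matrix, eigenvalues satisfy lambda^2 - (trace)*lambda + det = 0
trace = -4 + 4 = 0
det = -4*4 - 5*5 = -41
discriminant = 0^2 - 4*(-41) = 164
spectral radius = max |eigenvalue| = 6.4031

6.4031


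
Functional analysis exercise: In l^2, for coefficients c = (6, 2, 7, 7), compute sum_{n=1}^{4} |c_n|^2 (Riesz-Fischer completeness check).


sum |c_n|^2 = 6^2 + 2^2 + 7^2 + 7^2
= 36 + 4 + 49 + 49
= 138

138


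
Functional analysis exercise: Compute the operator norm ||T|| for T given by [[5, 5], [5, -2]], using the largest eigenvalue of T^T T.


A^T A = [[50, 15], [15, 29]]
trace(A^T A) = 79, det(A^T A) = 1225
discriminant = 79^2 - 4*1225 = 1341
Largest eigenvalue of A^T A = (trace + sqrt(disc))/2 = 57.8098
||T|| = sqrt(57.8098) = 7.6033

7.6033


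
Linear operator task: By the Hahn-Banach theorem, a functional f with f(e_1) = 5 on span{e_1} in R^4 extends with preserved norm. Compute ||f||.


The norm of f is given by ||f|| = sup_{||x||=1} |f(x)|.
On span{e_1}, ||e_1|| = 1, so ||f|| = |f(e_1)| / ||e_1||
= |5| / 1 = 5.0000

5.0000


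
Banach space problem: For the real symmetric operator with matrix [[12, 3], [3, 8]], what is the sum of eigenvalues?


For a self-adjoint (symmetric) matrix, the eigenvalues are real.
The sum of eigenvalues equals the trace of the matrix.
trace = 12 + 8 = 20

20


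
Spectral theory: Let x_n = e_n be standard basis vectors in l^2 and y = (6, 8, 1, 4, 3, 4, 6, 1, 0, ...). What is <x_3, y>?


x_3 = e_3 is the standard basis vector with 1 in position 3.
<x_3, y> = y_3 = 1
As n -> infinity, <x_n, y> -> 0, confirming weak convergence of (x_n) to 0.

1


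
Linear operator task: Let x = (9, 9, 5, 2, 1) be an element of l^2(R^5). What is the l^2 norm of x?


The l^2 norm = (sum |x_i|^2)^(1/2)
Sum of 2th powers = 81 + 81 + 25 + 4 + 1 = 192
||x||_2 = (192)^(1/2) = 13.8564

13.8564


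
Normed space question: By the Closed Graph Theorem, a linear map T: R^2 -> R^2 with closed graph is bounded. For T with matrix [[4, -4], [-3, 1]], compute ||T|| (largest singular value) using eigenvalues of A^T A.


A^T A = [[25, -19], [-19, 17]]
trace(A^T A) = 42, det(A^T A) = 64
discriminant = 42^2 - 4*64 = 1508
Largest eigenvalue of A^T A = (trace + sqrt(disc))/2 = 40.4165
||T|| = sqrt(40.4165) = 6.3574

6.3574


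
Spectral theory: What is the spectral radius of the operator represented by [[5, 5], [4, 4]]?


For a 2x2 matrix, eigenvalues satisfy lambda^2 - (trace)*lambda + det = 0
trace = 5 + 4 = 9
det = 5*4 - 5*4 = 0
discriminant = 9^2 - 4*(0) = 81
spectral radius = max |eigenvalue| = 9.0000

9.0000


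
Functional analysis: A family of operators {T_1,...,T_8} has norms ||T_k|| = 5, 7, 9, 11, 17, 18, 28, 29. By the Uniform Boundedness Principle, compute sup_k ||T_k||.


By the Uniform Boundedness Principle, the supremum of norms is finite.
sup_k ||T_k|| = max(5, 7, 9, 11, 17, 18, 28, 29) = 29

29


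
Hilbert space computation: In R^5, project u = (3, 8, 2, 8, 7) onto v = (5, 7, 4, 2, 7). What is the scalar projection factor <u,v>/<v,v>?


Computing <u,v> = 3*5 + 8*7 + 2*4 + 8*2 + 7*7 = 144
Computing <v,v> = 5^2 + 7^2 + 4^2 + 2^2 + 7^2 = 143
Projection coefficient = 144/143 = 1.0070

1.0070


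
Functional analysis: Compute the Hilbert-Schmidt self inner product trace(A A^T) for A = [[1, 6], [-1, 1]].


trace(A * A^T) = sum of squares of all entries
= 1^2 + 6^2 + (-1)^2 + 1^2
= 1 + 36 + 1 + 1
= 39

39


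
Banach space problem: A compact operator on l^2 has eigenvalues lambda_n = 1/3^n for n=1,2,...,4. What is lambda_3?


The eigenvalue formula gives lambda_3 = 1/3^3
= 1/27
= 0.0370

0.0370


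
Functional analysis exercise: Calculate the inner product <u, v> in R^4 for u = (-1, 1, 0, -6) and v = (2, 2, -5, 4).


Computing the standard inner product <u, v> = sum u_i * v_i
= -1*2 + 1*2 + 0*-5 + -6*4
= -2 + 2 + 0 + -24
= -24

-24


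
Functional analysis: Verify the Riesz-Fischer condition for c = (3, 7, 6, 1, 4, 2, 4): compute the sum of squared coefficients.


sum |c_n|^2 = 3^2 + 7^2 + 6^2 + 1^2 + 4^2 + 2^2 + 4^2
= 9 + 49 + 36 + 1 + 16 + 4 + 16
= 131

131


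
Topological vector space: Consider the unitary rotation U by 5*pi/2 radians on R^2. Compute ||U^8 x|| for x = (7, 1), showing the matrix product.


U is a rotation by theta = 5*pi/2
U^8 = rotation by 8*theta = 40*pi/2 = 0*pi/2 (mod 2*pi)
cos(0*pi/2) = 1.0000, sin(0*pi/2) = 0.0000
U^8 x = (1.0000 * 7 - 0.0000 * 1, 0.0000 * 7 + 1.0000 * 1)
= (7.0000, 1.0000)
||U^8 x|| = sqrt(7.0000^2 + 1.0000^2) = sqrt(50.0000) = 7.0711

7.0711


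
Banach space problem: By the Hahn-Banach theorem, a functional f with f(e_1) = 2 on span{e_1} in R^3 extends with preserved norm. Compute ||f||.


The norm of f is given by ||f|| = sup_{||x||=1} |f(x)|.
On span{e_1}, ||e_1|| = 1, so ||f|| = |f(e_1)| / ||e_1||
= |2| / 1 = 2.0000

2.0000


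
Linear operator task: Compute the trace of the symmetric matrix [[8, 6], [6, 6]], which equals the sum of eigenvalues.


For a self-adjoint (symmetric) matrix, the eigenvalues are real.
The sum of eigenvalues equals the trace of the matrix.
trace = 8 + 6 = 14

14


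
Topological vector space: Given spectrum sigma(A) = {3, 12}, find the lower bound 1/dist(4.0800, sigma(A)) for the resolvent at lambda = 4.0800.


dist(4.0800, {3, 12}) = min(|4.0800 - 3|, |4.0800 - 12|)
= min(1.0800, 7.9200) = 1.0800
Resolvent bound = 1/1.0800 = 0.9259

0.9259


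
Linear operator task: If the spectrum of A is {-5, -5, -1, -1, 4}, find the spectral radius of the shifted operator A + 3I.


Spectrum of A + 3I = {-2, -2, 2, 2, 7}
Spectral radius = max |lambda| over the shifted spectrum
= max(2, 2, 2, 2, 7) = 7

7


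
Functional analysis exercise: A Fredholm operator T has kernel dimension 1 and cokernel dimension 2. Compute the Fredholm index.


The Fredholm index is defined as ind(T) = dim(ker T) - dim(coker T)
= 1 - 2
= -1

-1


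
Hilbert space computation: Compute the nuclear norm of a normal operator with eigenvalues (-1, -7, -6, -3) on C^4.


For a normal operator, singular values equal |eigenvalues|.
Trace norm = sum |lambda_i| = 1 + 7 + 6 + 3
= 17

17


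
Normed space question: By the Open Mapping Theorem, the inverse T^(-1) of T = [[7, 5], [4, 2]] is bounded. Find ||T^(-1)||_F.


det(T) = 7*2 - 5*4 = -6
T^(-1) = (1/-6) * [[2, -5], [-4, 7]] = [[-0.3333, 0.8333], [0.6667, -1.1667]]
||T^(-1)||_F^2 = (-0.3333)^2 + 0.8333^2 + 0.6667^2 + (-1.1667)^2 = 2.6111
||T^(-1)||_F = sqrt(2.6111) = 1.6159

1.6159


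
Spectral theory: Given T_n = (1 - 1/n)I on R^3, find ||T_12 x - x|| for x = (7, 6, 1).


T_12 x - x = (1 - 1/12)x - x = -x/12
||x|| = sqrt(86) = 9.2736
||T_12 x - x|| = ||x||/12 = 9.2736/12 = 0.7728

0.7728


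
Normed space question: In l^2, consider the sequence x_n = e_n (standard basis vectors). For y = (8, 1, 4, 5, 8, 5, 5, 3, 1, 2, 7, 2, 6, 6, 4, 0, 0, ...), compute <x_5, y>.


x_5 = e_5 is the standard basis vector with 1 in position 5.
<x_5, y> = y_5 = 8
As n -> infinity, <x_n, y> -> 0, confirming weak convergence of (x_n) to 0.

8


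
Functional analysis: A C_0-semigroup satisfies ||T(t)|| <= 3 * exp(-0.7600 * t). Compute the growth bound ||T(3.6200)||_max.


||T(3.6200)|| <= 3 * exp(-0.7600 * 3.6200)
= 3 * exp(-2.7512)
= 3 * 0.0639
= 0.1916

0.1916


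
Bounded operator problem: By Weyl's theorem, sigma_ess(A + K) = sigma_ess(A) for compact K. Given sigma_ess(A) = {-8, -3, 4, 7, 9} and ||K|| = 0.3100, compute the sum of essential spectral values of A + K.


By Weyl's theorem, the essential spectrum is invariant under compact perturbations.
sigma_ess(A + K) = sigma_ess(A) = {-8, -3, 4, 7, 9}
Sum = -8 + -3 + 4 + 7 + 9 = 9

9


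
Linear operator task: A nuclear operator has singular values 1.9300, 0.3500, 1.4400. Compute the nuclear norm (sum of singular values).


The nuclear norm is the sum of all singular values.
||T||_1 = 1.9300 + 0.3500 + 1.4400
= 3.7200

3.7200


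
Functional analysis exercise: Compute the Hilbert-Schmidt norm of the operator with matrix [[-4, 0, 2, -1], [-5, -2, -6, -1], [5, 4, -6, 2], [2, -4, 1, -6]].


The Hilbert-Schmidt norm is sqrt(sum of squares of all entries).
Sum of squares = (-4)^2 + 0^2 + 2^2 + (-1)^2 + (-5)^2 + (-2)^2 + (-6)^2 + (-1)^2 + 5^2 + 4^2 + (-6)^2 + 2^2 + 2^2 + (-4)^2 + 1^2 + (-6)^2
= 16 + 0 + 4 + 1 + 25 + 4 + 36 + 1 + 25 + 16 + 36 + 4 + 4 + 16 + 1 + 36 = 225
||T||_HS = sqrt(225) = 15.0000

15.0000


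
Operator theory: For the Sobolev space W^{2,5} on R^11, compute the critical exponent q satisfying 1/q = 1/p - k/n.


Using the Sobolev embedding formula: 1/q = 1/p - k/n
1/q = 1/5 - 2/11 = 1/55
q = 1/(1/55) = 55

55.0000


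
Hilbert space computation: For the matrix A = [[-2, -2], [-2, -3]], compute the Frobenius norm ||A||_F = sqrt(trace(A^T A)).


||A||_F^2 = sum a_ij^2
= (-2)^2 + (-2)^2 + (-2)^2 + (-3)^2
= 4 + 4 + 4 + 9 = 21
||A||_F = sqrt(21) = 4.5826

4.5826


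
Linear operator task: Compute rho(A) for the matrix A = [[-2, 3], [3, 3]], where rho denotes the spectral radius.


For a 2x2 matrix, eigenvalues satisfy lambda^2 - (trace)*lambda + det = 0
trace = -2 + 3 = 1
det = -2*3 - 3*3 = -15
discriminant = 1^2 - 4*(-15) = 61
spectral radius = max |eigenvalue| = 4.4051

4.4051


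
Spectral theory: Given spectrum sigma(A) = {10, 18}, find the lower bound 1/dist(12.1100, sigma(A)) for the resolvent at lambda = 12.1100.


dist(12.1100, {10, 18}) = min(|12.1100 - 10|, |12.1100 - 18|)
= min(2.1100, 5.8900) = 2.1100
Resolvent bound = 1/2.1100 = 0.4739

0.4739


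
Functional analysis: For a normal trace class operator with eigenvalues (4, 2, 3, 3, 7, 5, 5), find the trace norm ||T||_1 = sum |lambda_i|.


For a normal operator, singular values equal |eigenvalues|.
Trace norm = sum |lambda_i| = 4 + 2 + 3 + 3 + 7 + 5 + 5
= 29

29


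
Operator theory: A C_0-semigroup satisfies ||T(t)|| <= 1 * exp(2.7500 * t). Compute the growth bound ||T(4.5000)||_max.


||T(4.5000)|| <= 1 * exp(2.7500 * 4.5000)
= 1 * exp(12.3750)
= 1 * 236806.8242
= 236806.8242

236806.8242


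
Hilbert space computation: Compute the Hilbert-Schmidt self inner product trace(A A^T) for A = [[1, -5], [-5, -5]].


trace(A * A^T) = sum of squares of all entries
= 1^2 + (-5)^2 + (-5)^2 + (-5)^2
= 1 + 25 + 25 + 25
= 76

76


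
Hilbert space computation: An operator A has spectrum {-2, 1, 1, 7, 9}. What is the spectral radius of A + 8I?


Spectrum of A + 8I = {6, 9, 9, 15, 17}
Spectral radius = max |lambda| over the shifted spectrum
= max(6, 9, 9, 15, 17) = 17

17


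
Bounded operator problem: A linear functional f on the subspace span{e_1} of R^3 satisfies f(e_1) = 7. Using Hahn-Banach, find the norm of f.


The norm of f is given by ||f|| = sup_{||x||=1} |f(x)|.
On span{e_1}, ||e_1|| = 1, so ||f|| = |f(e_1)| / ||e_1||
= |7| / 1 = 7.0000

7.0000


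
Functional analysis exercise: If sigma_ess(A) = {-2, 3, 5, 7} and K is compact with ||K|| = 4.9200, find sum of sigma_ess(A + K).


By Weyl's theorem, the essential spectrum is invariant under compact perturbations.
sigma_ess(A + K) = sigma_ess(A) = {-2, 3, 5, 7}
Sum = -2 + 3 + 5 + 7 = 13

13


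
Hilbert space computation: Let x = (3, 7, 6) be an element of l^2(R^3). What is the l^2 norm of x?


The l^2 norm = (sum |x_i|^2)^(1/2)
Sum of 2th powers = 9 + 49 + 36 = 94
||x||_2 = (94)^(1/2) = 9.6954

9.6954


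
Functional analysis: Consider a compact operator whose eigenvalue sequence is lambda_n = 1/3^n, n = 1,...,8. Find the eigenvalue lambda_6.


The eigenvalue formula gives lambda_6 = 1/3^6
= 1/729
= 0.0014

0.0014


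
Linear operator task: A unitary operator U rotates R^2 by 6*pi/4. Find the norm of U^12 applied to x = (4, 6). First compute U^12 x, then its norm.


U is a rotation by theta = 6*pi/4
U^12 = rotation by 12*theta = 72*pi/4 = 0*pi/4 (mod 2*pi)
cos(0*pi/4) = 1.0000, sin(0*pi/4) = 0.0000
U^12 x = (1.0000 * 4 - 0.0000 * 6, 0.0000 * 4 + 1.0000 * 6)
= (4.0000, 6.0000)
||U^12 x|| = sqrt(4.0000^2 + 6.0000^2) = sqrt(52.0000) = 7.2111

7.2111


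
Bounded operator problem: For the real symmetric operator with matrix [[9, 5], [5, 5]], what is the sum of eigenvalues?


For a self-adjoint (symmetric) matrix, the eigenvalues are real.
The sum of eigenvalues equals the trace of the matrix.
trace = 9 + 5 = 14

14


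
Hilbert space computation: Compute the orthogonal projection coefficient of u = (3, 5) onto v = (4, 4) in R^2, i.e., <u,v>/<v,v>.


Computing <u,v> = 3*4 + 5*4 = 32
Computing <v,v> = 4^2 + 4^2 = 32
Projection coefficient = 32/32 = 1.0000

1.0000


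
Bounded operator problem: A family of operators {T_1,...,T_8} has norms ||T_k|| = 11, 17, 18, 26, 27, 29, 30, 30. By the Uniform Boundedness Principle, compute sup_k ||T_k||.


By the Uniform Boundedness Principle, the supremum of norms is finite.
sup_k ||T_k|| = max(11, 17, 18, 26, 27, 29, 30, 30) = 30

30


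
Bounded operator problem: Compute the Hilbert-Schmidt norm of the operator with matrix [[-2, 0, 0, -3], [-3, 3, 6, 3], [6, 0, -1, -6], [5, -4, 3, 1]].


The Hilbert-Schmidt norm is sqrt(sum of squares of all entries).
Sum of squares = (-2)^2 + 0^2 + 0^2 + (-3)^2 + (-3)^2 + 3^2 + 6^2 + 3^2 + 6^2 + 0^2 + (-1)^2 + (-6)^2 + 5^2 + (-4)^2 + 3^2 + 1^2
= 4 + 0 + 0 + 9 + 9 + 9 + 36 + 9 + 36 + 0 + 1 + 36 + 25 + 16 + 9 + 1 = 200
||T||_HS = sqrt(200) = 14.1421

14.1421


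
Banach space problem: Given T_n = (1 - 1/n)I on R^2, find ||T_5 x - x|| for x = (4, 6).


T_5 x - x = (1 - 1/5)x - x = -x/5
||x|| = sqrt(52) = 7.2111
||T_5 x - x|| = ||x||/5 = 7.2111/5 = 1.4422

1.4422


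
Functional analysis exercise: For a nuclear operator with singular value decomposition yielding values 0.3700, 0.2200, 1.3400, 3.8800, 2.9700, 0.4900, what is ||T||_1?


The nuclear norm is the sum of all singular values.
||T||_1 = 0.3700 + 0.2200 + 1.3400 + 3.8800 + 2.9700 + 0.4900
= 9.2700

9.2700


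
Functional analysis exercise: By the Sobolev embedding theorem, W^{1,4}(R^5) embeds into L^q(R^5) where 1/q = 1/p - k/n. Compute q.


Using the Sobolev embedding formula: 1/q = 1/p - k/n
1/q = 1/4 - 1/5 = 1/20
q = 1/(1/20) = 20

20.0000


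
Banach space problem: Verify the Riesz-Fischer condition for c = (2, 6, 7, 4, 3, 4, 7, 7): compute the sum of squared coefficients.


sum |c_n|^2 = 2^2 + 6^2 + 7^2 + 4^2 + 3^2 + 4^2 + 7^2 + 7^2
= 4 + 36 + 49 + 16 + 9 + 16 + 49 + 49
= 228

228


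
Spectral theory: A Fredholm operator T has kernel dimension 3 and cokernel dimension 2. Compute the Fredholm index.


The Fredholm index is defined as ind(T) = dim(ker T) - dim(coker T)
= 3 - 2
= 1

1


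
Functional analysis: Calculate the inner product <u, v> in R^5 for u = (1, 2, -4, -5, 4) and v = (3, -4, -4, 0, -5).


Computing the standard inner product <u, v> = sum u_i * v_i
= 1*3 + 2*-4 + -4*-4 + -5*0 + 4*-5
= 3 + -8 + 16 + 0 + -20
= -9

-9


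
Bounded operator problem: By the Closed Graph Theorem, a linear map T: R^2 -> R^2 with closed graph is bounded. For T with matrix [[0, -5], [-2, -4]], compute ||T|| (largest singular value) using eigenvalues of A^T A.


A^T A = [[4, 8], [8, 41]]
trace(A^T A) = 45, det(A^T A) = 100
discriminant = 45^2 - 4*100 = 1625
Largest eigenvalue of A^T A = (trace + sqrt(disc))/2 = 42.6556
||T|| = sqrt(42.6556) = 6.5311

6.5311


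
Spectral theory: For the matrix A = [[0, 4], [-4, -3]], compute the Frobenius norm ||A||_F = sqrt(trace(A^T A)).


||A||_F^2 = sum a_ij^2
= 0^2 + 4^2 + (-4)^2 + (-3)^2
= 0 + 16 + 16 + 9 = 41
||A||_F = sqrt(41) = 6.4031

6.4031


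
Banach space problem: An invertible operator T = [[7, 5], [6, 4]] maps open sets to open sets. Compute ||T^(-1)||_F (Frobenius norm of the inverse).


det(T) = 7*4 - 5*6 = -2
T^(-1) = (1/-2) * [[4, -5], [-6, 7]] = [[-2.0000, 2.5000], [3.0000, -3.5000]]
||T^(-1)||_F^2 = (-2.0000)^2 + 2.5000^2 + 3.0000^2 + (-3.5000)^2 = 31.5000
||T^(-1)||_F = sqrt(31.5000) = 5.6125

5.6125


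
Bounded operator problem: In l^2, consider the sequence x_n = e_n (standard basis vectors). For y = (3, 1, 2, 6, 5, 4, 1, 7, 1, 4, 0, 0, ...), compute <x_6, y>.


x_6 = e_6 is the standard basis vector with 1 in position 6.
<x_6, y> = y_6 = 4
As n -> infinity, <x_n, y> -> 0, confirming weak convergence of (x_n) to 0.

4


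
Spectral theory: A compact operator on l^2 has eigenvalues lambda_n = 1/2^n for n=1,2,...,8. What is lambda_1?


The eigenvalue formula gives lambda_1 = 1/2^1
= 1/2
= 0.5000

0.5000


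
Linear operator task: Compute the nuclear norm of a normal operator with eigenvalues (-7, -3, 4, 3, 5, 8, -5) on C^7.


For a normal operator, singular values equal |eigenvalues|.
Trace norm = sum |lambda_i| = 7 + 3 + 4 + 3 + 5 + 8 + 5
= 35

35


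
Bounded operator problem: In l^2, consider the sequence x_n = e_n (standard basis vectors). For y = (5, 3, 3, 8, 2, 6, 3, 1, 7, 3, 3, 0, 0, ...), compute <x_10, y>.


x_10 = e_10 is the standard basis vector with 1 in position 10.
<x_10, y> = y_10 = 3
As n -> infinity, <x_n, y> -> 0, confirming weak convergence of (x_n) to 0.

3


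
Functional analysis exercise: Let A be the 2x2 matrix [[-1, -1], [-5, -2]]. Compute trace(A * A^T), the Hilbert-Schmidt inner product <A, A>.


trace(A * A^T) = sum of squares of all entries
= (-1)^2 + (-1)^2 + (-5)^2 + (-2)^2
= 1 + 1 + 25 + 4
= 31

31


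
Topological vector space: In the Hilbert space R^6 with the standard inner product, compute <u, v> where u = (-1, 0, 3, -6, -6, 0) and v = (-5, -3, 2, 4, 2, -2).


Computing the standard inner product <u, v> = sum u_i * v_i
= -1*-5 + 0*-3 + 3*2 + -6*4 + -6*2 + 0*-2
= 5 + 0 + 6 + -24 + -12 + 0
= -25

-25


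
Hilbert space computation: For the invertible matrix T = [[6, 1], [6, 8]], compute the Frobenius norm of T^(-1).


det(T) = 6*8 - 1*6 = 42
T^(-1) = (1/42) * [[8, -1], [-6, 6]] = [[0.1905, -0.0238], [-0.1429, 0.1429]]
||T^(-1)||_F^2 = 0.1905^2 + (-0.0238)^2 + (-0.1429)^2 + 0.1429^2 = 0.0777
||T^(-1)||_F = sqrt(0.0777) = 0.2787

0.2787


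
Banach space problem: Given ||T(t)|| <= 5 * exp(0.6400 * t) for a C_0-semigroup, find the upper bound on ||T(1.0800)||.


||T(1.0800)|| <= 5 * exp(0.6400 * 1.0800)
= 5 * exp(0.6912)
= 5 * 1.9961
= 9.9805

9.9805


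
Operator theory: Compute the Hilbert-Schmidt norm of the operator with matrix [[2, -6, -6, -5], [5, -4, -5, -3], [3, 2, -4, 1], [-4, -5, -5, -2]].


The Hilbert-Schmidt norm is sqrt(sum of squares of all entries).
Sum of squares = 2^2 + (-6)^2 + (-6)^2 + (-5)^2 + 5^2 + (-4)^2 + (-5)^2 + (-3)^2 + 3^2 + 2^2 + (-4)^2 + 1^2 + (-4)^2 + (-5)^2 + (-5)^2 + (-2)^2
= 4 + 36 + 36 + 25 + 25 + 16 + 25 + 9 + 9 + 4 + 16 + 1 + 16 + 25 + 25 + 4 = 276
||T||_HS = sqrt(276) = 16.6132

16.6132


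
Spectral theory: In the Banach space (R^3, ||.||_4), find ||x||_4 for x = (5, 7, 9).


The l^4 norm = (sum |x_i|^4)^(1/4)
Sum of 4th powers = 625 + 2401 + 6561 = 9587
||x||_4 = (9587)^(1/4) = 9.8951

9.8951


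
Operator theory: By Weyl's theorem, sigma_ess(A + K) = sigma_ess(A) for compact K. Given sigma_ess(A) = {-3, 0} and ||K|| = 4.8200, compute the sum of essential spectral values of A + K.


By Weyl's theorem, the essential spectrum is invariant under compact perturbations.
sigma_ess(A + K) = sigma_ess(A) = {-3, 0}
Sum = -3 + 0 = -3

-3


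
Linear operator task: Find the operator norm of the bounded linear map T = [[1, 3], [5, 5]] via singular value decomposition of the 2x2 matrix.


A^T A = [[26, 28], [28, 34]]
trace(A^T A) = 60, det(A^T A) = 100
discriminant = 60^2 - 4*100 = 3200
Largest eigenvalue of A^T A = (trace + sqrt(disc))/2 = 58.2843
||T|| = sqrt(58.2843) = 7.6344

7.6344


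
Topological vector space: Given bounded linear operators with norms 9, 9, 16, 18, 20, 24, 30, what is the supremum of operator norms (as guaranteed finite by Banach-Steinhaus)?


By the Uniform Boundedness Principle, the supremum of norms is finite.
sup_k ||T_k|| = max(9, 9, 16, 18, 20, 24, 30) = 30

30


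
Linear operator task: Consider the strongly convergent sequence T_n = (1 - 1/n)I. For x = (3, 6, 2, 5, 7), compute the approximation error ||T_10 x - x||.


T_10 x - x = (1 - 1/10)x - x = -x/10
||x|| = sqrt(123) = 11.0905
||T_10 x - x|| = ||x||/10 = 11.0905/10 = 1.1091

1.1091


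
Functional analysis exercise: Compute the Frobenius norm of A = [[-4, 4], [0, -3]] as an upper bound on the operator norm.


||A||_F^2 = sum a_ij^2
= (-4)^2 + 4^2 + 0^2 + (-3)^2
= 16 + 16 + 0 + 9 = 41
||A||_F = sqrt(41) = 6.4031

6.4031


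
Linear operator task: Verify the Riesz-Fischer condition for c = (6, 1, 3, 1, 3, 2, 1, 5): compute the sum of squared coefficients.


sum |c_n|^2 = 6^2 + 1^2 + 3^2 + 1^2 + 3^2 + 2^2 + 1^2 + 5^2
= 36 + 1 + 9 + 1 + 9 + 4 + 1 + 25
= 86

86


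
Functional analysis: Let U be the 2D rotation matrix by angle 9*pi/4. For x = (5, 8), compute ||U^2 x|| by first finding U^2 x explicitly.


U is a rotation by theta = 9*pi/4
U^2 = rotation by 2*theta = 18*pi/4 = 2*pi/4 (mod 2*pi)
cos(2*pi/4) = 0.0000, sin(2*pi/4) = 1.0000
U^2 x = (0.0000 * 5 - 1.0000 * 8, 1.0000 * 5 + 0.0000 * 8)
= (-8.0000, 5.0000)
||U^2 x|| = sqrt((-8.0000)^2 + 5.0000^2) = sqrt(89.0000) = 9.4340

9.4340


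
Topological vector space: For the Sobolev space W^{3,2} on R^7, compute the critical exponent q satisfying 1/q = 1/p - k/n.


Using the Sobolev embedding formula: 1/q = 1/p - k/n
1/q = 1/2 - 3/7 = 1/14
q = 1/(1/14) = 14

14.0000
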